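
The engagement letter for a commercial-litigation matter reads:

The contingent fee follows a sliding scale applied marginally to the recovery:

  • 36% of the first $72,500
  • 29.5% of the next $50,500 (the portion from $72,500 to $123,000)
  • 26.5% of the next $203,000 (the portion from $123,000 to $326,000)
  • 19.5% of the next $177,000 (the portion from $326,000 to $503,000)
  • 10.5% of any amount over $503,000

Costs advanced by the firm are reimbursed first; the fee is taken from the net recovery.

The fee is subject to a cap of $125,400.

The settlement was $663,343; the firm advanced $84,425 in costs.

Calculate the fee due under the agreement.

$125,400.00

Fee base (net of costs): $663,343 − $84,425 = $578,918
First $72,500 at 36% = $26,100.00
Next $50,500 at 29.5% = $14,897.50
Next $203,000 at 26.5% = $53,795.00
Next $177,000 at 19.5% = $34,515.00
Remaining $75,918 at 10.5% = $7,971.39
Fee: $26,100.00 + $14,897.50 + $53,795.00 + $34,515.00 + $7,971.39 = $137,278.89
$137,278.89 exceeds the $125,400 cap, so the fee is capped at $125,400.00.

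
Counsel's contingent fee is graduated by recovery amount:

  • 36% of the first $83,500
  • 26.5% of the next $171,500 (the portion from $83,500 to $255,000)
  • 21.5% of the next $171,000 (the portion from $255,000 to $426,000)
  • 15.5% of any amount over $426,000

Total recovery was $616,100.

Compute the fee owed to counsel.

First $83,500 at 36% = $30,060.00
Next $171,500 at 26.5% = $45,447.50
Next $171,000 at 21.5% = $36,765.00
Remaining $190,100 at 15.5% = $29,465.50
Fee: $30,060.00 + $45,447.50 + $36,765.00 + $29,465.50 = $141,738.00

$141,738.00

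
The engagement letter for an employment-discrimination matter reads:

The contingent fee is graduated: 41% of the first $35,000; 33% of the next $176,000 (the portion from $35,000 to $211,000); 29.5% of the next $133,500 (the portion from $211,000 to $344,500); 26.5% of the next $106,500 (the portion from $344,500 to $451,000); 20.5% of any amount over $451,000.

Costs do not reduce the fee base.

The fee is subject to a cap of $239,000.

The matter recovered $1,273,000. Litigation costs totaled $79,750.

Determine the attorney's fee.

Fee base is the gross recovery, $1,273,000; costs are reimbursed separately.
First $35,000 at 41% = $14,350.00
Next $176,000 at 33% = $58,080.00
Next $133,500 at 29.5% = $39,382.50
Next $106,500 at 26.5% = $28,222.50
Remaining $822,000 at 20.5% = $168,510.00
Fee: $14,350.00 + $58,080.00 + $39,382.50 + $28,222.50 + $168,510.00 = $308,545.00
$308,545.00 exceeds the $239,000 cap, so the fee is capped at $239,000.00.

$239,000.00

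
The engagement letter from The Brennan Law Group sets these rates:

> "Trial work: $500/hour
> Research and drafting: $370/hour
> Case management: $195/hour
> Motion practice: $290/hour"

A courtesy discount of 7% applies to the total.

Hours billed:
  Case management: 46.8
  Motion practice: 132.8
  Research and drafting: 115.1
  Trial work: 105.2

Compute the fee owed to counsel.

Trial work: 105.2 × $500 = $52,600.00
Research and drafting: 115.1 × $370 = $42,587.00
Case management: 46.8 × $195 = $9,126.00
Motion practice: 132.8 × $290 = $38,512.00
Subtotal: $142,825.00
Less 7% discount: −$9,997.75
Total: $142,825.00 − $9,997.75 = $132,827.25

$132,827.25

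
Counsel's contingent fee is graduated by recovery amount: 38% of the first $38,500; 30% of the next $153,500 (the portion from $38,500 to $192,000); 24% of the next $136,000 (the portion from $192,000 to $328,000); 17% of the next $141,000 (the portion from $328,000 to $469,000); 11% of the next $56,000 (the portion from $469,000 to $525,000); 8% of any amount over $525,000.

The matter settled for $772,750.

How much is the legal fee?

First $38,500 at 38% = $14,630.00
Next $153,500 at 30% = $46,050.00
Next $136,000 at 24% = $32,640.00
Next $141,000 at 17% = $23,970.00
Next $56,000 at 11% = $6,160.00
Remaining $247,750 at 8% = $19,820.00
Fee: $14,630.00 + $46,050.00 + $32,640.00 + $23,970.00 + $6,160.00 + $19,820.00 = $143,270.00

$143,270.00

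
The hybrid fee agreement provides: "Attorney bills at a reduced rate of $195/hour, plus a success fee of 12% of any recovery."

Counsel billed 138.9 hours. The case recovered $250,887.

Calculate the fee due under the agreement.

$57,191.94

Hourly: 138.9 × $195 = $27,085.50
Success fee: 12% of $250,887 = $30,106.44
Total: $27,085.50 + $30,106.44 = $57,191.94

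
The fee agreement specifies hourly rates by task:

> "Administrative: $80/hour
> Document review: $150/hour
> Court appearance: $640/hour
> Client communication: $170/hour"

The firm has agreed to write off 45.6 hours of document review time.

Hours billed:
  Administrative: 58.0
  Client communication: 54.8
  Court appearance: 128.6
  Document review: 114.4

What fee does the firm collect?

$106,580.00

Administrative: 58.0 × $80 = $4,640.00
Document review: 114.4 × $150 = $17,160.00
Court appearance: 128.6 × $640 = $82,304.00
Client communication: 54.8 × $170 = $9,316.00
Subtotal: $113,420.00
Write-off: 45.6 × $150 = $6,840.00
Total: $113,420.00 − $6,840.00 = $106,580.00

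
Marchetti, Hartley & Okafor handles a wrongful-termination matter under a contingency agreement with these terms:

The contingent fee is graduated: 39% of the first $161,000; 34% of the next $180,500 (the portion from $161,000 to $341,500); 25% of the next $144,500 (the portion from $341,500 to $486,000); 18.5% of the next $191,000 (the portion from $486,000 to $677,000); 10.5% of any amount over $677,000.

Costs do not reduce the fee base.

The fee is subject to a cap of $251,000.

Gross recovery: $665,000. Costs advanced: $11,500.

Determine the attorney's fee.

$193,400.00

Fee base is the gross recovery, $665,000; costs are reimbursed separately.
First $161,000 at 39% = $62,790.00
Next $180,500 at 34% = $61,370.00
Next $144,500 at 25% = $36,125.00
Remaining $179,000 at 18.5% = $33,115.00
Fee: $62,790.00 + $61,370.00 + $36,125.00 + $33,115.00 = $193,400.00
$193,400.00 is under the $251,000 cap.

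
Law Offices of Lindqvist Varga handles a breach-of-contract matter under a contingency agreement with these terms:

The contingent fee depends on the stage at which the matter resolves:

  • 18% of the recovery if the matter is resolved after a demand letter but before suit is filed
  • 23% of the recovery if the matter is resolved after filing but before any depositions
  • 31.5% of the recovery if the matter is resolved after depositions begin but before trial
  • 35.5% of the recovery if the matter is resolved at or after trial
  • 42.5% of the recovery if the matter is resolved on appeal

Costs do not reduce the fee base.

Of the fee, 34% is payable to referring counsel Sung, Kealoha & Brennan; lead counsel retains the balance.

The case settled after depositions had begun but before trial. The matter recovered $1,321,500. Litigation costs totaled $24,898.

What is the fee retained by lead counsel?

Fee base is the gross recovery, $1,321,500; costs are reimbursed separately.
The matter settled after depositions had begun but before trial, so the 31.5% rate applies.
$1,321,500 × 31.5% = $416,272.50
Referral share: 34% of $416,272.50 = $141,532.65; lead counsel retains $416,272.50 − $141,532.65 = $274,739.85.

$274,739.85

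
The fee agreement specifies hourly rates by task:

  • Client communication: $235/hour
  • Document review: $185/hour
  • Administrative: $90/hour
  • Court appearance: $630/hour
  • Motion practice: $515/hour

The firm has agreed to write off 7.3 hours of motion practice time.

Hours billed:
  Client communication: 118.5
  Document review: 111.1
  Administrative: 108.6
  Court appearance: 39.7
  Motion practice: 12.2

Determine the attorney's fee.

$85,709.50

Client communication: 118.5 × $235 = $27,847.50
Document review: 111.1 × $185 = $20,553.50
Administrative: 108.6 × $90 = $9,774.00
Court appearance: 39.7 × $630 = $25,011.00
Motion practice: 12.2 × $515 = $6,283.00
Subtotal: $89,469.00
Write-off: 7.3 × $515 = $3,759.50
Total: $89,469.00 − $3,759.50 = $85,709.50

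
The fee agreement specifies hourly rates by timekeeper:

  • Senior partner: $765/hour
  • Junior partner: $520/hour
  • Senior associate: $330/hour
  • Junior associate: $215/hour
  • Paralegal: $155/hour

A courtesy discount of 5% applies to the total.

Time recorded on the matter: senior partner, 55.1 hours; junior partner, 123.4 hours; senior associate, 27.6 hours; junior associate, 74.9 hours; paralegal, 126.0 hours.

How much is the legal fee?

$143,507.95

Senior partner: 55.1 × $765 = $42,151.50
Junior partner: 123.4 × $520 = $64,168.00
Senior associate: 27.6 × $330 = $9,108.00
Junior associate: 74.9 × $215 = $16,103.50
Paralegal: 126.0 × $155 = $19,530.00
Subtotal: $151,061.00
Less 5% discount: −$7,553.05
Total: $151,061.00 − $7,553.05 = $143,507.95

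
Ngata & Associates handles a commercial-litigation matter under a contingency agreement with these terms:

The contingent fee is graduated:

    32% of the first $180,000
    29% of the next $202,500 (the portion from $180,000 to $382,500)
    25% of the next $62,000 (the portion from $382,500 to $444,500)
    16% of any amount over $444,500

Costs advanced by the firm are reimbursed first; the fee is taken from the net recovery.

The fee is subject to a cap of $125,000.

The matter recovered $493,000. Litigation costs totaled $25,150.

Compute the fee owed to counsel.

Fee base (net of costs): $493,000 − $25,150 = $467,850
First $180,000 at 32% = $57,600.00
Next $202,500 at 29% = $58,725.00
Next $62,000 at 25% = $15,500.00
Remaining $23,350 at 16% = $3,736.00
Fee: $57,600.00 + $58,725.00 + $15,500.00 + $3,736.00 = $135,561.00
$135,561.00 exceeds the $125,000 cap, so the fee is capped at $125,000.00.

$125,000.00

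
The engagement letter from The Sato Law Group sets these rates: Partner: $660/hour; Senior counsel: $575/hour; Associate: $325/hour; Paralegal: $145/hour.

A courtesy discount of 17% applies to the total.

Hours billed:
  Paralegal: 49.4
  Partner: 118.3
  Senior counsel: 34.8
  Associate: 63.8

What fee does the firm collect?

$104,568.38

Partner: 118.3 × $660 = $78,078.00
Senior counsel: 34.8 × $575 = $20,010.00
Associate: 63.8 × $325 = $20,735.00
Paralegal: 49.4 × $145 = $7,163.00
Subtotal: $125,986.00
Less 17% discount: −$21,417.62
Total: $125,986.00 − $21,417.62 = $104,568.38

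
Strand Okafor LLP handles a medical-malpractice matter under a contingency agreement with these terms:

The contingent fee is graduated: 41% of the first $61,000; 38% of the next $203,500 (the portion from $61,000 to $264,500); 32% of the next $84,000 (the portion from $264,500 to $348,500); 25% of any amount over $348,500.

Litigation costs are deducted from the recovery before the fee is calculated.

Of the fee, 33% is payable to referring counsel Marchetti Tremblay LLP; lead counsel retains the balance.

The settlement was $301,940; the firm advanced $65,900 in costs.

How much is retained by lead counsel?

Fee base (net of costs): $301,940 − $65,900 = $236,040
First $61,000 at 41% = $25,010.00
Remaining $175,040 at 38% = $66,515.20
Fee: $25,010.00 + $66,515.20 = $91,525.20
Referral share: 33% of $91,525.20 = $30,203.32; lead counsel retains $91,525.20 − $30,203.32 = $61,321.88.

$61,321.88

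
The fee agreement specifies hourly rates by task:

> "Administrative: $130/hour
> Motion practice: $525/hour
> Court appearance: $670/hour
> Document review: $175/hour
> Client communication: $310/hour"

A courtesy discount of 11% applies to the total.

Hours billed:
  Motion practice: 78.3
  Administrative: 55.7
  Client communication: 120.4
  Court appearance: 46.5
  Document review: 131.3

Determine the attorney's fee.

$124,426.45

Administrative: 55.7 × $130 = $7,241.00
Motion practice: 78.3 × $525 = $41,107.50
Court appearance: 46.5 × $670 = $31,155.00
Document review: 131.3 × $175 = $22,977.50
Client communication: 120.4 × $310 = $37,324.00
Subtotal: $139,805.00
Less 11% discount: −$15,378.55
Total: $139,805.00 − $15,378.55 = $124,426.45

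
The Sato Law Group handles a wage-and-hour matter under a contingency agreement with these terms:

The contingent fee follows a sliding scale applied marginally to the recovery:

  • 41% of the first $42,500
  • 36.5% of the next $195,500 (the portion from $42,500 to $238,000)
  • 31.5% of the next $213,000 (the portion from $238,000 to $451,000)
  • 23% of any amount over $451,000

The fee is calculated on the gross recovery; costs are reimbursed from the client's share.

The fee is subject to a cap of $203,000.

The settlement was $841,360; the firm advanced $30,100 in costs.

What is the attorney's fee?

$203,000.00

Fee base is the gross recovery, $841,360; costs are reimbursed separately.
First $42,500 at 41% = $17,425.00
Next $195,500 at 36.5% = $71,357.50
Next $213,000 at 31.5% = $67,095.00
Remaining $390,360 at 23% = $89,782.80
Fee: $17,425.00 + $71,357.50 + $67,095.00 + $89,782.80 = $245,660.30
$245,660.30 exceeds the $203,000 cap, so the fee is capped at $203,000.00.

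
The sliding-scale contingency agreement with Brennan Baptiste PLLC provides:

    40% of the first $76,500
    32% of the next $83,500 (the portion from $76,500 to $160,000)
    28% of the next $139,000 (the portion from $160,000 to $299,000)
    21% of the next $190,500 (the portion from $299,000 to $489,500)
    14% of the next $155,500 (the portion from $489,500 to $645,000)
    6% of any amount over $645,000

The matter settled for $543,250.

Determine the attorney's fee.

First $76,500 at 40% = $30,600.00
Next $83,500 at 32% = $26,720.00
Next $139,000 at 28% = $38,920.00
Next $190,500 at 21% = $40,005.00
Remaining $53,750 at 14% = $7,525.00
Fee: $30,600.00 + $26,720.00 + $38,920.00 + $40,005.00 + $7,525.00 = $143,770.00

$143,770.00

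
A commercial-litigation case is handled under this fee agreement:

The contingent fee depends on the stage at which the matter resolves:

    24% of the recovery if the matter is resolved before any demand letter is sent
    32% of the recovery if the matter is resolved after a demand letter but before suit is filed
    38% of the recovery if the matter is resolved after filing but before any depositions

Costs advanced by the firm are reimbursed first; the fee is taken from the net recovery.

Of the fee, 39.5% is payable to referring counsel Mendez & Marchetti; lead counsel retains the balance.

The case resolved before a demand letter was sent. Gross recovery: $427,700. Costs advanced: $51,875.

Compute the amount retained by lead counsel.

Fee base (net of costs): $427,700 − $51,875 = $375,825
The matter resolved before a demand letter was sent, so the 24% rate applies.
$375,825 × 24% = $90,198.00
Referral share: 39.5% of $90,198.00 = $35,628.21; lead counsel retains $90,198.00 − $35,628.21 = $54,569.79.

$54,569.79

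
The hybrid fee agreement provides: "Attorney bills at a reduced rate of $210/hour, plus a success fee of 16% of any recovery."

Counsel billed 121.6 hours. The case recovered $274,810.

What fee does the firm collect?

$69,505.60

Hourly: 121.6 × $210 = $25,536.00
Success fee: 16% of $274,810 = $43,969.60
Total: $25,536.00 + $43,969.60 = $69,505.60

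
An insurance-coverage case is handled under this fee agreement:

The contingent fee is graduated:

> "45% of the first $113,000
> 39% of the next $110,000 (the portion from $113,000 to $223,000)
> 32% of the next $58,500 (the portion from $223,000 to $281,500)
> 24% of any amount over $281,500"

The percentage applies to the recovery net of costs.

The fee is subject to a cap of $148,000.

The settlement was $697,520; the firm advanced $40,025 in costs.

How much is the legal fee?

$148,000.00

Fee base (net of costs): $697,520 − $40,025 = $657,495
First $113,000 at 45% = $50,850.00
Next $110,000 at 39% = $42,900.00
Next $58,500 at 32% = $18,720.00
Remaining $375,995 at 24% = $90,238.80
Fee: $50,850.00 + $42,900.00 + $18,720.00 + $90,238.80 = $202,708.80
$202,708.80 exceeds the $148,000 cap, so the fee is capped at $148,000.00.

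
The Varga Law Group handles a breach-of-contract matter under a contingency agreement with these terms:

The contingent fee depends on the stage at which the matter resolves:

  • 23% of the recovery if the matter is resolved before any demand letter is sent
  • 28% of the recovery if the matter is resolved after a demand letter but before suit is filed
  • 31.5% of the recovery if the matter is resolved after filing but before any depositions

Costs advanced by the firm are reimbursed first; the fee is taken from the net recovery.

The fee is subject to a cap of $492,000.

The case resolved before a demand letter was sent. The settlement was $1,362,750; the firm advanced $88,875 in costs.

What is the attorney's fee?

$292,991.25

Fee base (net of costs): $1,362,750 − $88,875 = $1,273,875
The matter resolved before a demand letter was sent, so the 23% rate applies.
$1,273,875 × 23% = $292,991.25
$292,991.25 is under the $492,000 cap.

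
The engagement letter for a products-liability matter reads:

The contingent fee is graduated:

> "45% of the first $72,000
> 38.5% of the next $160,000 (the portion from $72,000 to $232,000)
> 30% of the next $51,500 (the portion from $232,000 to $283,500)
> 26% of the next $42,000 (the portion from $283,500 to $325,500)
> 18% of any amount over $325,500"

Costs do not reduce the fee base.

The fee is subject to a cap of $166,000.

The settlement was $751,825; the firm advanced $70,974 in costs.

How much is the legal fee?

Fee base is the gross recovery, $751,825; costs are reimbursed separately.
First $72,000 at 45% = $32,400.00
Next $160,000 at 38.5% = $61,600.00
Next $51,500 at 30% = $15,450.00
Next $42,000 at 26% = $10,920.00
Remaining $426,325 at 18% = $76,738.50
Fee: $32,400.00 + $61,600.00 + $15,450.00 + $10,920.00 + $76,738.50 = $197,108.50
$197,108.50 exceeds the $166,000 cap, so the fee is capped at $166,000.00.

$166,000.00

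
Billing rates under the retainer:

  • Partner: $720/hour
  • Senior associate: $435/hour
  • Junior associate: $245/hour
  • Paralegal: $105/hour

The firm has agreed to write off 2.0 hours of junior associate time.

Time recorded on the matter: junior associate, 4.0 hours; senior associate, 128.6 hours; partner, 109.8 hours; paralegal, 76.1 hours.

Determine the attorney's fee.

$143,477.50

Partner: 109.8 × $720 = $79,056.00
Senior associate: 128.6 × $435 = $55,941.00
Junior associate: 4.0 × $245 = $980.00
Paralegal: 76.1 × $105 = $7,990.50
Subtotal: $143,967.50
Write-off: 2.0 × $245 = $490.00
Total: $143,967.50 − $490.00 = $143,477.50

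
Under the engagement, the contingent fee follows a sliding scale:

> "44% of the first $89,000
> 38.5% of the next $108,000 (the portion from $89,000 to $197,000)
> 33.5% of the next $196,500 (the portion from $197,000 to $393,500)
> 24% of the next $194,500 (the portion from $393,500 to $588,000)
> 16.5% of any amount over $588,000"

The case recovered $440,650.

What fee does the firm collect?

First $89,000 at 44% = $39,160.00
Next $108,000 at 38.5% = $41,580.00
Next $196,500 at 33.5% = $65,827.50
Remaining $47,150 at 24% = $11,316.00
Fee: $39,160.00 + $41,580.00 + $65,827.50 + $11,316.00 = $157,883.50

$157,883.50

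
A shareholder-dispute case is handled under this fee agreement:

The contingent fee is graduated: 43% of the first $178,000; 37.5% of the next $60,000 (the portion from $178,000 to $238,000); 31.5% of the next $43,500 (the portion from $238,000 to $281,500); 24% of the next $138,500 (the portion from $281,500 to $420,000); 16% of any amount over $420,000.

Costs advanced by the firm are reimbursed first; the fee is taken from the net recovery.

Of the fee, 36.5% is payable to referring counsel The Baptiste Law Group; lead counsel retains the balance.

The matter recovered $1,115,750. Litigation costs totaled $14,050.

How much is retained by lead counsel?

Fee base (net of costs): $1,115,750 − $14,050 = $1,101,700
First $178,000 at 43% = $76,540.00
Next $60,000 at 37.5% = $22,500.00
Next $43,500 at 31.5% = $13,702.50
Next $138,500 at 24% = $33,240.00
Remaining $681,700 at 16% = $109,072.00
Fee: $76,540.00 + $22,500.00 + $13,702.50 + $33,240.00 + $109,072.00 = $255,054.50
Referral share: 36.5% of $255,054.50 = $93,094.89; lead counsel retains $255,054.50 − $93,094.89 = $161,959.61.

$161,959.61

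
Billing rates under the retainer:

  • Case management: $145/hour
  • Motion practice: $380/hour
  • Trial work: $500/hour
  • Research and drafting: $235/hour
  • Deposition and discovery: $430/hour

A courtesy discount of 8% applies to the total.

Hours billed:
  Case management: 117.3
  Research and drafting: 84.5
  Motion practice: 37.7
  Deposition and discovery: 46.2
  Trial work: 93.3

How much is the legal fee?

Case management: 117.3 × $145 = $17,008.50
Motion practice: 37.7 × $380 = $14,326.00
Trial work: 93.3 × $500 = $46,650.00
Research and drafting: 84.5 × $235 = $19,857.50
Deposition and discovery: 46.2 × $430 = $19,866.00
Subtotal: $117,708.00
Less 8% discount: −$9,416.64
Total: $117,708.00 − $9,416.64 = $108,291.36

$108,291.36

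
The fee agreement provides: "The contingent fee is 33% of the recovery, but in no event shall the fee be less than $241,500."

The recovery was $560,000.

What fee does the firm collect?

33% of $560,000 = $184,800.00
That is below the $241,500 minimum, so the minimum applies.

$241,500.00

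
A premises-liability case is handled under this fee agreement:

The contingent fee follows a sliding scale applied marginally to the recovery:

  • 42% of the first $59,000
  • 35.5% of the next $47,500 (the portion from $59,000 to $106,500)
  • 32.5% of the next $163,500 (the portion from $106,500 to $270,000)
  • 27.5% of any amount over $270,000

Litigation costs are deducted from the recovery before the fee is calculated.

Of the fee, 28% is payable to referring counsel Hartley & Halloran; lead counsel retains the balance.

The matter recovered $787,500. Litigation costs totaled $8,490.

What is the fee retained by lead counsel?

$169,025.58

Fee base (net of costs): $787,500 − $8,490 = $779,010
First $59,000 at 42% = $24,780.00
Next $47,500 at 35.5% = $16,862.50
Next $163,500 at 32.5% = $53,137.50
Remaining $509,010 at 27.5% = $139,977.75
Fee: $24,780.00 + $16,862.50 + $53,137.50 + $139,977.75 = $234,757.75
Referral share: 28% of $234,757.75 = $65,732.17; lead counsel retains $234,757.75 − $65,732.17 = $169,025.58.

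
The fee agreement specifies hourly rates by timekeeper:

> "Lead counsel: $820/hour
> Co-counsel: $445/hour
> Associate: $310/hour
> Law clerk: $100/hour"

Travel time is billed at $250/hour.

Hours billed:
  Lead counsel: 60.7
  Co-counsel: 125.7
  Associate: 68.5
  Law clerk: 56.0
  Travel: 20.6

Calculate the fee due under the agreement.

Lead counsel: 60.7 × $820 = $49,774.00
Co-counsel: 125.7 × $445 = $55,936.50
Associate: 68.5 × $310 = $21,235.00
Law clerk: 56.0 × $100 = $5,600.00
Subtotal: $49,774.00 + $55,936.50 + $21,235.00 + $5,600.00 = $132,545.50
Travel: 20.6 × $250 = $5,150.00
Total: $132,545.50 + $5,150.00 = $137,695.50

$137,695.50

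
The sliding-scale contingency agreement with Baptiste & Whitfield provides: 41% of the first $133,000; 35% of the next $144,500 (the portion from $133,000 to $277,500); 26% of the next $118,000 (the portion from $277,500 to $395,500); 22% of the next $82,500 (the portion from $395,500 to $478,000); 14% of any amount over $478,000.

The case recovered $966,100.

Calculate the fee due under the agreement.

First $133,000 at 41% = $54,530.00
Next $144,500 at 35% = $50,575.00
Next $118,000 at 26% = $30,680.00
Next $82,500 at 22% = $18,150.00
Remaining $488,100 at 14% = $68,334.00
Fee: $54,530.00 + $50,575.00 + $30,680.00 + $18,150.00 + $68,334.00 = $222,269.00

$222,269.00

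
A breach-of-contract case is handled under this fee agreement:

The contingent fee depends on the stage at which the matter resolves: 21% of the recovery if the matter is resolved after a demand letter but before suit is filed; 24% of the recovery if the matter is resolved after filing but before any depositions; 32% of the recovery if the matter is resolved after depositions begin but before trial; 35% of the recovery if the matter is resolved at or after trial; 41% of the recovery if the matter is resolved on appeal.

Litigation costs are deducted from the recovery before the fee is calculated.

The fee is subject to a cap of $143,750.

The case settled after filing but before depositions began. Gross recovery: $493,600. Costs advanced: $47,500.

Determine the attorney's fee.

$107,064.00

Fee base (net of costs): $493,600 − $47,500 = $446,100
The matter settled after filing but before depositions began, so the 24% rate applies.
$446,100 × 24% = $107,064.00
$107,064.00 is under the $143,750 cap.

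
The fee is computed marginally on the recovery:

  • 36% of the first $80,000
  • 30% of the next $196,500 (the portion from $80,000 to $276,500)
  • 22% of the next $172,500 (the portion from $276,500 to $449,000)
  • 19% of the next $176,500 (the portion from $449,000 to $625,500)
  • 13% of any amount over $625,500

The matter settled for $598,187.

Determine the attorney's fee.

$154,045.53

First $80,000 at 36% = $28,800.00
Next $196,500 at 30% = $58,950.00
Next $172,500 at 22% = $37,950.00
Remaining $149,187 at 19% = $28,345.53
Fee: $28,800.00 + $58,950.00 + $37,950.00 + $28,345.53 = $154,045.53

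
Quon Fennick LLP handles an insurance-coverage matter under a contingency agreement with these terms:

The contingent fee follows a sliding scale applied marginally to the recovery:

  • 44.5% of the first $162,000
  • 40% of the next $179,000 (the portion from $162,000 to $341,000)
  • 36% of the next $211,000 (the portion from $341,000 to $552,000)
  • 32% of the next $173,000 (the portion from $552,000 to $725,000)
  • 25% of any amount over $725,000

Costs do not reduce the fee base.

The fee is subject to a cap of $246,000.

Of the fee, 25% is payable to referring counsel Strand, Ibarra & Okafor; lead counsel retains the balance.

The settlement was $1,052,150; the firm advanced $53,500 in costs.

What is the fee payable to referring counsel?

Fee base is the gross recovery, $1,052,150; costs are reimbursed separately.
First $162,000 at 44.5% = $72,090.00
Next $179,000 at 40% = $71,600.00
Next $211,000 at 36% = $75,960.00
Next $173,000 at 32% = $55,360.00
Remaining $327,150 at 25% = $81,787.50
Fee: $72,090.00 + $71,600.00 + $75,960.00 + $55,360.00 + $81,787.50 = $356,797.50
$356,797.50 exceeds the $246,000 cap, so the fee is capped at $246,000.00.
Referral share: 25% of $246,000.00 = $61,500.00; lead counsel retains $246,000.00 − $61,500.00 = $184,500.00.

$61,500.00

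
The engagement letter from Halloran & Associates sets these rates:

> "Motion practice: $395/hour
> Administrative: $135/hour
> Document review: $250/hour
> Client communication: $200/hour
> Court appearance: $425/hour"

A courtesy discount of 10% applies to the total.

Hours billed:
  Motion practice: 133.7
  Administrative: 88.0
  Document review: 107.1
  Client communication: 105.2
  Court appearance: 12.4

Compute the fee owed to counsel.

$105,998.85

Motion practice: 133.7 × $395 = $52,811.50
Administrative: 88.0 × $135 = $11,880.00
Document review: 107.1 × $250 = $26,775.00
Client communication: 105.2 × $200 = $21,040.00
Court appearance: 12.4 × $425 = $5,270.00
Subtotal: $117,776.50
Less 10% discount: −$11,777.65
Total: $117,776.50 − $11,777.65 = $105,998.85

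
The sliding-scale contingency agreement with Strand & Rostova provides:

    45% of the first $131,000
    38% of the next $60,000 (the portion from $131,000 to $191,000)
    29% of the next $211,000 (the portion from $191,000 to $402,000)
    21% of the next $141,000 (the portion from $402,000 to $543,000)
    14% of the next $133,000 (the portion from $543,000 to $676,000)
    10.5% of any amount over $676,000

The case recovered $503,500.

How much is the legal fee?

$164,255.00

First $131,000 at 45% = $58,950.00
Next $60,000 at 38% = $22,800.00
Next $211,000 at 29% = $61,190.00
Remaining $101,500 at 21% = $21,315.00
Fee: $58,950.00 + $22,800.00 + $61,190.00 + $21,315.00 = $164,255.00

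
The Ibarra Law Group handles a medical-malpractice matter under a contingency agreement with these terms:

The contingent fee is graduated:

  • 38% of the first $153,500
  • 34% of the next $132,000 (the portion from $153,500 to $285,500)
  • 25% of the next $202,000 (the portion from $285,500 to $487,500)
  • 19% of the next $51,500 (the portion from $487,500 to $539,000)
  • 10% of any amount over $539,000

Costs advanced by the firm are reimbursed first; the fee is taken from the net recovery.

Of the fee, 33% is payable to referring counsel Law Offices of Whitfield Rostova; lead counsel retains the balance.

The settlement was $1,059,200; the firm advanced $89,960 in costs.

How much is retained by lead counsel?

Fee base (net of costs): $1,059,200 − $89,960 = $969,240
First $153,500 at 38% = $58,330.00
Next $132,000 at 34% = $44,880.00
Next $202,000 at 25% = $50,500.00
Next $51,500 at 19% = $9,785.00
Remaining $430,240 at 10% = $43,024.00
Fee: $58,330.00 + $44,880.00 + $50,500.00 + $9,785.00 + $43,024.00 = $206,519.00
Referral share: 33% of $206,519.00 = $68,151.27; lead counsel retains $206,519.00 − $68,151.27 = $138,367.73.

$138,367.73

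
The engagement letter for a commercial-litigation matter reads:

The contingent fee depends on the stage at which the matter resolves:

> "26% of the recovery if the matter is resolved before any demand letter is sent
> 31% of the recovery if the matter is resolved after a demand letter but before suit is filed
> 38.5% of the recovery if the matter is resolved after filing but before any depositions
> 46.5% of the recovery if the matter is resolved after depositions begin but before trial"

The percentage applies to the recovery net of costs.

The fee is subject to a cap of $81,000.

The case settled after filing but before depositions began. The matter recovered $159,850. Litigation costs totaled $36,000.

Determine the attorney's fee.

$47,682.25

Fee base (net of costs): $159,850 − $36,000 = $123,850
The matter settled after filing but before depositions began, so the 38.5% rate applies.
$123,850 × 38.5% = $47,682.25
$47,682.25 is under the $81,000 cap.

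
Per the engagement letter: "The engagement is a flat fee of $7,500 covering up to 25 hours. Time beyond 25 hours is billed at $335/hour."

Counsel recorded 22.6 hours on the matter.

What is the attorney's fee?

22.6 hours is within the 25-hour scope; only the flat fee applies.

$7,500.00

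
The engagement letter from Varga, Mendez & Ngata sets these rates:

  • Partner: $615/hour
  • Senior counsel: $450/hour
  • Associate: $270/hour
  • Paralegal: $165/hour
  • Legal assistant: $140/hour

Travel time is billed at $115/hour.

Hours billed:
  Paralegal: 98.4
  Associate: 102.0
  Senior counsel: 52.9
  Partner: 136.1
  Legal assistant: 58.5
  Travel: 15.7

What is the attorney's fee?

Partner: 136.1 × $615 = $83,701.50
Senior counsel: 52.9 × $450 = $23,805.00
Associate: 102.0 × $270 = $27,540.00
Paralegal: 98.4 × $165 = $16,236.00
Legal assistant: 58.5 × $140 = $8,190.00
Subtotal: $83,701.50 + $23,805.00 + $27,540.00 + $16,236.00 + $8,190.00 = $159,472.50
Travel: 15.7 × $115 = $1,805.50
Total: $159,472.50 + $1,805.50 = $161,278.00

$161,278.00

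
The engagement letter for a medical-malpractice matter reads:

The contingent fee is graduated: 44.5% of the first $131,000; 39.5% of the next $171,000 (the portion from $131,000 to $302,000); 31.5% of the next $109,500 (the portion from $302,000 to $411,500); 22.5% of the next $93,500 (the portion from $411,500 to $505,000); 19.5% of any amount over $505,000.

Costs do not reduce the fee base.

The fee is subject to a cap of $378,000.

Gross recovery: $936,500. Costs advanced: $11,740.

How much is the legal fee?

$265,512.50

Fee base is the gross recovery, $936,500; costs are reimbursed separately.
First $131,000 at 44.5% = $58,295.00
Next $171,000 at 39.5% = $67,545.00
Next $109,500 at 31.5% = $34,492.50
Next $93,500 at 22.5% = $21,037.50
Remaining $431,500 at 19.5% = $84,142.50
Fee: $58,295.00 + $67,545.00 + $34,492.50 + $21,037.50 + $84,142.50 = $265,512.50
$265,512.50 is under the $378,000 cap.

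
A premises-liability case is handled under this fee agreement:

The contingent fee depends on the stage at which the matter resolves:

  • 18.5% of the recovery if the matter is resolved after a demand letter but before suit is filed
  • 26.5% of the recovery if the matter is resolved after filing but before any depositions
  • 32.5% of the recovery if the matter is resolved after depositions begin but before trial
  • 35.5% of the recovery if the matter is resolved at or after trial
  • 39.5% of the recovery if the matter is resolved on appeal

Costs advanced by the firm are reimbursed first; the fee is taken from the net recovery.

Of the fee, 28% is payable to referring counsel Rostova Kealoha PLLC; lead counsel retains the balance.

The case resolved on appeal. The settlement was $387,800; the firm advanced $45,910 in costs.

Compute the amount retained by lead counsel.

$97,233.52

Fee base (net of costs): $387,800 − $45,910 = $341,890
The matter resolved on appeal, so the 39.5% rate applies.
$341,890 × 39.5% = $135,046.55
Referral share: 28% of $135,046.55 = $37,813.03; lead counsel retains $135,046.55 − $37,813.03 = $97,233.52.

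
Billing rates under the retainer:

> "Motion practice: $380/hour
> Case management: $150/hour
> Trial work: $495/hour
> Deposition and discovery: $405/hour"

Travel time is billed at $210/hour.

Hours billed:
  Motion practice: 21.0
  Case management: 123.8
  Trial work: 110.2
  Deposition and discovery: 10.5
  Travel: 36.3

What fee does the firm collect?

Motion practice: 21.0 × $380 = $7,980.00
Case management: 123.8 × $150 = $18,570.00
Trial work: 110.2 × $495 = $54,549.00
Deposition and discovery: 10.5 × $405 = $4,252.50
Subtotal: $7,980.00 + $18,570.00 + $54,549.00 + $4,252.50 = $85,351.50
Travel: 36.3 × $210 = $7,623.00
Total: $85,351.50 + $7,623.00 = $92,974.50

$92,974.50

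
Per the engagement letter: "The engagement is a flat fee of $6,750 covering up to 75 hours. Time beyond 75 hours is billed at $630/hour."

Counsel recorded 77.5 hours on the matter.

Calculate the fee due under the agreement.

$8,325.00

Flat fee: $6,750.00
Excess hours: 77.5 − 75 = 2.5
Overrun: 2.5 × $630 = $1,575.00
Total: $6,750.00 + $1,575.00 = $8,325.00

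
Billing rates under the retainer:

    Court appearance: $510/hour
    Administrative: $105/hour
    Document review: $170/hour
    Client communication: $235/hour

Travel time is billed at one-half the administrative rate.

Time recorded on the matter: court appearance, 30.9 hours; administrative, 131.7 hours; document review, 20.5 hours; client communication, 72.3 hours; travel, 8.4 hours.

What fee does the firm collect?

$50,504.00

Court appearance: 30.9 × $510 = $15,759.00
Administrative: 131.7 × $105 = $13,828.50
Document review: 20.5 × $170 = $3,485.00
Client communication: 72.3 × $235 = $16,990.50
Subtotal: $15,759.00 + $13,828.50 + $3,485.00 + $16,990.50 = $50,063.00
Travel: 8.4 × ($105 ÷ 2) = 8.4 × $52.50 = $441.00
Total: $50,063.00 + $441.00 = $50,504.00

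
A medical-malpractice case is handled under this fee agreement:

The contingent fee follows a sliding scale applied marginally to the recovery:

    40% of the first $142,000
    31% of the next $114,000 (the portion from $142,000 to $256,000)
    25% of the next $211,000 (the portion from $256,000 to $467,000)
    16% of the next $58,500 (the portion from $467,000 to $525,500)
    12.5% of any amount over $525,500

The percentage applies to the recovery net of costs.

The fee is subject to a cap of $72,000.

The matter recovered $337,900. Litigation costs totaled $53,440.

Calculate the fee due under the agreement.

Fee base (net of costs): $337,900 − $53,440 = $284,460
First $142,000 at 40% = $56,800.00
Next $114,000 at 31% = $35,340.00
Remaining $28,460 at 25% = $7,115.00
Fee: $56,800.00 + $35,340.00 + $7,115.00 = $99,255.00
$99,255.00 exceeds the $72,000 cap, so the fee is capped at $72,000.00.

$72,000.00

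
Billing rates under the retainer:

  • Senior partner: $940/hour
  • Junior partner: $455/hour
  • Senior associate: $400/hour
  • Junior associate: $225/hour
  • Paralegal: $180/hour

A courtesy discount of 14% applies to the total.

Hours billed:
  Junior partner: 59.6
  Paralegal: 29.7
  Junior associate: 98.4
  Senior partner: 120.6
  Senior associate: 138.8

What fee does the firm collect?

$192,199.68

Senior partner: 120.6 × $940 = $113,364.00
Junior partner: 59.6 × $455 = $27,118.00
Senior associate: 138.8 × $400 = $55,520.00
Junior associate: 98.4 × $225 = $22,140.00
Paralegal: 29.7 × $180 = $5,346.00
Subtotal: $223,488.00
Less 14% discount: −$31,288.32
Total: $223,488.00 − $31,288.32 = $192,199.68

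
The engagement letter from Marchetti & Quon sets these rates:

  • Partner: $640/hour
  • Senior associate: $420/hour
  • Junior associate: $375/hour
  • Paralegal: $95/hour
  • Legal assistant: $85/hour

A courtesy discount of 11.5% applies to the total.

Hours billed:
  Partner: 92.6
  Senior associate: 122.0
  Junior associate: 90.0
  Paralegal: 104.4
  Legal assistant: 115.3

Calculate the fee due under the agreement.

Partner: 92.6 × $640 = $59,264.00
Senior associate: 122.0 × $420 = $51,240.00
Junior associate: 90.0 × $375 = $33,750.00
Paralegal: 104.4 × $95 = $9,918.00
Legal assistant: 115.3 × $85 = $9,800.50
Subtotal: $163,972.50
Less 11.5% discount: −$18,856.84
Total: $163,972.50 − $18,856.84 = $145,115.66

$145,115.66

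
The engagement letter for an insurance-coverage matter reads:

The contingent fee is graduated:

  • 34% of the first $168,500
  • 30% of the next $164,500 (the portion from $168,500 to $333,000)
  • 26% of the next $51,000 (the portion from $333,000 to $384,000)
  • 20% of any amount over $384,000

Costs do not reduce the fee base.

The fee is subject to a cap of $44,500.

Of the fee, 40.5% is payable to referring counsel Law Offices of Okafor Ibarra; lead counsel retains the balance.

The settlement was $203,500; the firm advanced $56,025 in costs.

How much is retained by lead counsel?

$26,477.50

Fee base is the gross recovery, $203,500; costs are reimbursed separately.
First $168,500 at 34% = $57,290.00
Remaining $35,000 at 30% = $10,500.00
Fee: $57,290.00 + $10,500.00 = $67,790.00
$67,790.00 exceeds the $44,500 cap, so the fee is capped at $44,500.00.
Referral share: 40.5% of $44,500.00 = $18,022.50; lead counsel retains $44,500.00 − $18,022.50 = $26,477.50.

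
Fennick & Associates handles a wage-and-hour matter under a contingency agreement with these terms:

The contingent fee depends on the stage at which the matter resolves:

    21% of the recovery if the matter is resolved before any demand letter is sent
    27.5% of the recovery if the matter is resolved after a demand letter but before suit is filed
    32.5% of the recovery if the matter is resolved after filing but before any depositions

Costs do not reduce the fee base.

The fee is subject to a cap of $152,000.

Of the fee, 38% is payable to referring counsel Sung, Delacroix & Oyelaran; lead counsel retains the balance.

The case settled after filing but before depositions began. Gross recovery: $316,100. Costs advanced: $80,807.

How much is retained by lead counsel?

$63,694.15

Fee base is the gross recovery, $316,100; costs are reimbursed separately.
The matter settled after filing but before depositions began, so the 32.5% rate applies.
$316,100 × 32.5% = $102,732.50
$102,732.50 is under the $152,000 cap.
Referral share: 38% of $102,732.50 = $39,038.35; lead counsel retains $102,732.50 − $39,038.35 = $63,694.15.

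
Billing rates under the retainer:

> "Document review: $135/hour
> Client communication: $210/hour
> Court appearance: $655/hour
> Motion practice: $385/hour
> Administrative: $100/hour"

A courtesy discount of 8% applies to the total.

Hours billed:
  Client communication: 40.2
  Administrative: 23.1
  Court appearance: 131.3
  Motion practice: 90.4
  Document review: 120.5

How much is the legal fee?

$135,999.00

Document review: 120.5 × $135 = $16,267.50
Client communication: 40.2 × $210 = $8,442.00
Court appearance: 131.3 × $655 = $86,001.50
Motion practice: 90.4 × $385 = $34,804.00
Administrative: 23.1 × $100 = $2,310.00
Subtotal: $147,825.00
Less 8% discount: −$11,826.00
Total: $147,825.00 − $11,826.00 = $135,999.00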